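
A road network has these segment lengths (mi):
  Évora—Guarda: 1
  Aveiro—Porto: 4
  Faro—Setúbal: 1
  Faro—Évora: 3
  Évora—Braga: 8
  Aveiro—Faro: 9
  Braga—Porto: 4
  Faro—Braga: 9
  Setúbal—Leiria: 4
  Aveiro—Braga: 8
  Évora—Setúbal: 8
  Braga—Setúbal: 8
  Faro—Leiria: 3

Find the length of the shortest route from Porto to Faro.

Checking several routes:
Porto - Braga - Setúbal - Faro: 4 + 8 + 1 = 13
Porto - Aveiro - Faro: 4 + 9 = 13
Porto - Aveiro - Braga - Faro: 4 + 8 + 9 = 21
Porto - Braga - Évora - Faro: 4 + 8 + 3 = 15
Porto - Braga - Faro: 4 + 9 = 13
Porto - Braga - Setúbal - Leiria - Faro: 4 + 8 + 4 + 3 = 19
The minimum is 13 mi.

13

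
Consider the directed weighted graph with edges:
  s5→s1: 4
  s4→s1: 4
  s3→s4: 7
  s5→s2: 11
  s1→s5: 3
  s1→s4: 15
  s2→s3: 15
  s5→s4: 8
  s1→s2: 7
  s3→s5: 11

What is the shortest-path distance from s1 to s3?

22

Paths from s1 to s3:
s1 - s5 - s2 - s3: 3 + 11 + 15 = 29
s1 - s2 - s3: 7 + 15 = 22
The minimum is 22.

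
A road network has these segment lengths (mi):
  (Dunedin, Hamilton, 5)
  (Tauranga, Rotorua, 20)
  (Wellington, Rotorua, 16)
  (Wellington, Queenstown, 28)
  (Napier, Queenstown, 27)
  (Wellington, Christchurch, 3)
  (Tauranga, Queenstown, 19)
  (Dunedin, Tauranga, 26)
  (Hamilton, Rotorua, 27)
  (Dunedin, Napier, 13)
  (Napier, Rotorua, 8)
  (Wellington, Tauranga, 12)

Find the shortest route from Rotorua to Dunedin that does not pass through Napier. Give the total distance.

Checking several routes:
Rotorua -> Tauranga -> Dunedin: 20 + 26 = 46
Rotorua -> Hamilton -> Dunedin: 27 + 5 = 32
Rotorua -> Wellington -> Tauranga -> Dunedin: 16 + 12 + 26 = 54
Best route has total 32 mi.

32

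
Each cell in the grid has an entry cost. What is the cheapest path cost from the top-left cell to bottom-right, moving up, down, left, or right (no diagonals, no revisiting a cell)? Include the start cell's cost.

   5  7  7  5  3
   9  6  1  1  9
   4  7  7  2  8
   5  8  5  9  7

Take (0,0)→(0,1)→(1,1)→(1,2)→(1,3)→(2,3)→(2,4)→(3,4) for a total of 5 + 7 + 6 + 1 + 1 + 2 + 8 + 7 = 37.

37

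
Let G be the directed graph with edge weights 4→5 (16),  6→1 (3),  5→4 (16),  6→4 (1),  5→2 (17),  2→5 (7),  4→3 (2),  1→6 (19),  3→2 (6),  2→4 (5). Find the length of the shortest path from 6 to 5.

16

Routes from 6 to 5:
6 - 4 - 5: 1 + 16 = 17
6 - 4 - 3 - 2 - 5: 1 + 2 + 6 + 7 = 16
The minimum is 16.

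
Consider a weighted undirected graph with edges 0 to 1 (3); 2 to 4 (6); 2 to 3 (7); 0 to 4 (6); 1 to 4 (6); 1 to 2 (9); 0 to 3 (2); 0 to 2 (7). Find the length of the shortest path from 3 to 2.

7

Candidate routes:
3 - 0 - 4 - 1 - 2: 2 + 6 + 6 + 9 = 23
3 - 0 - 2: 2 + 7 = 9
3 - 2: 7
3 - 0 - 1 - 2: 2 + 3 + 9 = 14
3 - 0 - 4 - 2: 2 + 6 + 6 = 14
3 - 0 - 1 - 4 - 2: 2 + 3 + 6 + 6 = 17
Shortest: 7.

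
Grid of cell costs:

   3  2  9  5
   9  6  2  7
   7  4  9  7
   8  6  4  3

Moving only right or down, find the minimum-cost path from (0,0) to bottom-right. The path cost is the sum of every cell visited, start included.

Path r0c0→r0c1→r1c1→r2c1→r3c1→r3c2→r3c3: 3 + 2 + 6 + 4 + 6 + 4 + 3 = 28.

28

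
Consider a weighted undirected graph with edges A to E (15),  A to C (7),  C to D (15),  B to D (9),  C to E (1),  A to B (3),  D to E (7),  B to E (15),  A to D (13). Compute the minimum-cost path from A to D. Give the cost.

12

Some routes from A to D:
A -> B -> E -> D: 3 + 15 + 7 = 25
A -> C -> E -> D: 7 + 1 + 7 = 15
A -> E -> D: 15 + 7 = 22
A -> C -> D: 7 + 15 = 22
A -> D: 13
A -> B -> D: 3 + 9 = 12
Shortest: 12.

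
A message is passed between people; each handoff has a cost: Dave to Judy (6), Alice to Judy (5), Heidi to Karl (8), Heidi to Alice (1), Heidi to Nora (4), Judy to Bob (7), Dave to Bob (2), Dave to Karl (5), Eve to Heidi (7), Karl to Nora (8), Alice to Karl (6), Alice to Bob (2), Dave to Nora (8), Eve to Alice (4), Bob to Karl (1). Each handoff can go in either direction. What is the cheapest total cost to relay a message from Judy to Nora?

Checking several routes:
Judy → Alice → Heidi → Nora: 5 + 1 + 4 = 10
Judy → Bob → Karl → Nora: 7 + 1 + 8 = 16
Judy → Bob → Alice → Heidi → Nora: 7 + 2 + 1 + 4 = 14
Judy → Dave → Nora: 6 + 8 = 14
Judy → Dave → Bob → Alice → Heidi → Nora: 6 + 2 + 2 + 1 + 4 = 15
The minimum is 10.

10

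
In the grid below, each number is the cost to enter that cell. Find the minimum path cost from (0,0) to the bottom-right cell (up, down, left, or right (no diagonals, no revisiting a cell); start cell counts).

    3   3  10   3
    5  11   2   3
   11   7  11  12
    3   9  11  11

44

Take [0,0]→[0,1]→[0,2]→[1,2]→[1,3]→[2,3]→[3,3] for a total of 3 + 3 + 10 + 2 + 3 + 12 + 11 = 44.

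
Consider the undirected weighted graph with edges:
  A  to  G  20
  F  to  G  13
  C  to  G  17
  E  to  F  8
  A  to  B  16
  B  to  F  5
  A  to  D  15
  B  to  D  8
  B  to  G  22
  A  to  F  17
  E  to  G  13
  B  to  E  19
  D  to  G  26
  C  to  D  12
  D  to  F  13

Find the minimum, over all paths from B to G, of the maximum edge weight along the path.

13

Comparing a few candidate routes:
B → D → F → E → G: max(8, 13, 8, 13) = 13
B → F → G: max(5, 13) = 13
B → D → F → G: max(8, 13, 13) = 13
B → F → E → G: max(5, 8, 13) = 13
B → A → D → F → E → G: max(16, 15, 13, 8, 13) = 16
The minimum achievable maximum is 13.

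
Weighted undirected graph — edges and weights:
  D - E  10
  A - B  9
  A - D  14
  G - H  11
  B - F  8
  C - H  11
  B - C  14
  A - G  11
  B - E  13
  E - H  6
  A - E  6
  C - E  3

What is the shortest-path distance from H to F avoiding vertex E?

33

Routes from H to F avoiding E:
H - C - B - F: 11 + 14 + 8 = 33
H - G - A - B - F: 11 + 11 + 9 + 8 = 39
The minimum is 33.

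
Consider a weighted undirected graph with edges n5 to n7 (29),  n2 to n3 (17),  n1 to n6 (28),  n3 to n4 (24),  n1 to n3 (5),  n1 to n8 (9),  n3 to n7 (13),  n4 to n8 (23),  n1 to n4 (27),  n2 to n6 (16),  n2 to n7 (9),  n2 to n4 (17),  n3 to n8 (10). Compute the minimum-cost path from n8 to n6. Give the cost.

37

A few of the n8→n6 routes:
n8 -> n3 -> n2 -> n6: 10 + 17 + 16 = 43
n8 -> n1 -> n6: 9 + 28 = 37
n8 -> n1 -> n3 -> n2 -> n6: 9 + 5 + 17 + 16 = 47
n8 -> n3 -> n7 -> n2 -> n6: 10 + 13 + 9 + 16 = 48
n8 -> n3 -> n1 -> n6: 10 + 5 + 28 = 43
Shortest: 37.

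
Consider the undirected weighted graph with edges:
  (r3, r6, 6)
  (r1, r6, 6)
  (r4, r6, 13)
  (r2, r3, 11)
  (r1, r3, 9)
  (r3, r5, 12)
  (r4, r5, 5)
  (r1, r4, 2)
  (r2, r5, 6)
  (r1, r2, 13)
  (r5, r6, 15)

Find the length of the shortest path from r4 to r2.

11

A few of the r4→r2 routes:
r4-r5-r2: 5 + 6 = 11
r4-r5-r3-r2: 5 + 12 + 11 = 28
r4-r1-r2: 2 + 13 = 15
r4-r1-r6-r3-r2: 2 + 6 + 6 + 11 = 25
r4-r1-r3-r2: 2 + 9 + 11 = 22
The minimum is 11.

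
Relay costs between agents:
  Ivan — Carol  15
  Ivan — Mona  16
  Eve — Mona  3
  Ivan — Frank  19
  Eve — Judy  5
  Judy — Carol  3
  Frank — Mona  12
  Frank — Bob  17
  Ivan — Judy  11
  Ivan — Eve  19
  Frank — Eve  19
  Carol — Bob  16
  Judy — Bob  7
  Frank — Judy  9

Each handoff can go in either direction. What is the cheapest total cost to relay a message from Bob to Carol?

10

A few of the Bob→Carol routes:
Bob - Judy - Carol: 7 + 3 = 10
Bob - Carol: 16
Bob - Judy - Ivan - Carol: 7 + 11 + 15 = 33
Bob - Frank - Judy - Carol: 17 + 9 + 3 = 29
Best route has total 10.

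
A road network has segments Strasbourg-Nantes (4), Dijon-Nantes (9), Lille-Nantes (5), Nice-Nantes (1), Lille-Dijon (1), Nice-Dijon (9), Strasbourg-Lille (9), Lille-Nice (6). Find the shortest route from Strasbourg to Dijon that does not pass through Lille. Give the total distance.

13

Paths from Strasbourg to Dijon avoiding Lille:
Strasbourg→Nantes→Dijon: 4 + 9 = 13
Strasbourg→Nantes→Nice→Dijon: 4 + 1 + 9 = 14
Shortest: 13.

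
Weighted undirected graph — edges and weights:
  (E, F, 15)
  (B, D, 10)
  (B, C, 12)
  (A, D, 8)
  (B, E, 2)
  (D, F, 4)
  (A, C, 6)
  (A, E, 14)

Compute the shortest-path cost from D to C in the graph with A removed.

Routes from D to C avoiding A:
D - F - E - B - C: 4 + 15 + 2 + 12 = 33
D - B - C: 10 + 12 = 22
Best route has total 22.

22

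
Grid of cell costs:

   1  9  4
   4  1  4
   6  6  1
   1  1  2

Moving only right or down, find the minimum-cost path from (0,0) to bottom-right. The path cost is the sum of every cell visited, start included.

13

One optimal route is (0,0) (1,0) (1,1) (1,2) (2,2) (3,2).
Its cost is 1 + 4 + 1 + 4 + 1 + 2 = 13.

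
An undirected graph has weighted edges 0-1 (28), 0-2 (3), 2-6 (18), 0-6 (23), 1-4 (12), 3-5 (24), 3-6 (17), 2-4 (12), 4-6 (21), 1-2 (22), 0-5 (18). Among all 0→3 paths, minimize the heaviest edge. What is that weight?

Comparing a few candidate routes:
0 -> 2 -> 4 -> 6 -> 3: max(3, 12, 21, 17) = 21
0 -> 2 -> 6 -> 3: max(3, 18, 17) = 18
0 -> 6 -> 3: max(23, 17) = 23
0 -> 2 -> 1 -> 4 -> 6 -> 3: max(3, 22, 12, 21, 17) = 22
The minimum achievable maximum is 18.

18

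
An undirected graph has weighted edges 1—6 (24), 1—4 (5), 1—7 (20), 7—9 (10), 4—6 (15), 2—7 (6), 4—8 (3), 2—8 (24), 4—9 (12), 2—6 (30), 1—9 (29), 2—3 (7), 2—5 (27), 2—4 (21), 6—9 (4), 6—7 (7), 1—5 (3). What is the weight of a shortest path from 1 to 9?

17

Some routes from 1 to 9:
1 - 4 - 9: 5 + 12 = 17
1 - 7 - 9: 20 + 10 = 30
1 - 6 - 9: 24 + 4 = 28
1 - 7 - 6 - 9: 20 + 7 + 4 = 31
1 - 9: 29
1 - 4 - 6 - 9: 5 + 15 + 4 = 24
Best route has total 17.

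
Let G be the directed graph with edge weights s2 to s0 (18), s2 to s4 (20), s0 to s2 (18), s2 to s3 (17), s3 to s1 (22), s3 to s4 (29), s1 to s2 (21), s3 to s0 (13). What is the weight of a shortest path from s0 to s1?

Routes from s0 to s1:
s0 -> s2 -> s3 -> s1: 18 + 17 + 22 = 57
Best route has total 57.

57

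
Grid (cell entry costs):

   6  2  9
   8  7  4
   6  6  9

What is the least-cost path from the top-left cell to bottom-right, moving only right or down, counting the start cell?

Path r0c0→r0c1→r1c1→r1c2→r2c2: 6 + 2 + 7 + 4 + 9 = 28.

28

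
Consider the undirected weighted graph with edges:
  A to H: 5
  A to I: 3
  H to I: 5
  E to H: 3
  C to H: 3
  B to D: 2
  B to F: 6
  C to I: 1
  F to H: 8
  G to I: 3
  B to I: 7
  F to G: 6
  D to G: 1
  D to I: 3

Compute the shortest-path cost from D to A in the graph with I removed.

20

Candidate routes:
D→G→F→H→A: 1 + 6 + 8 + 5 = 20
D→B→F→H→A: 2 + 6 + 8 + 5 = 21
Shortest: 20.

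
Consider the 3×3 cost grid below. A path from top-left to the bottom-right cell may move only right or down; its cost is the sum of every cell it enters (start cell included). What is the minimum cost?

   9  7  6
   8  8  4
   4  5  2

Cheapest: [0,0] → [0,1] → [0,2] → [1,2] → [2,2]
  9 + 7 + 6 + 4 + 2 = 28

28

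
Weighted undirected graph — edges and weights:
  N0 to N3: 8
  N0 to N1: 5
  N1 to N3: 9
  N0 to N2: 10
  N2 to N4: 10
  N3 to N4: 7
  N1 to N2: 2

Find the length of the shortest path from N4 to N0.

15

Some routes from N4 to N0:
N4-N3-N0: 7 + 8 = 15
N4-N2-N0: 10 + 10 = 20
N4-N2-N1-N0: 10 + 2 + 5 = 17
Best route has total 15.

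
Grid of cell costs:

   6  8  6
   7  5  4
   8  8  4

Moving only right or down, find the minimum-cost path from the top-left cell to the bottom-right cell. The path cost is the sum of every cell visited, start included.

Cheapest: r0c0→r1c0→r1c1→r1c2→r2c2
  6 + 7 + 5 + 4 + 4 = 26
For comparison, the top-then-right route costs 28.

26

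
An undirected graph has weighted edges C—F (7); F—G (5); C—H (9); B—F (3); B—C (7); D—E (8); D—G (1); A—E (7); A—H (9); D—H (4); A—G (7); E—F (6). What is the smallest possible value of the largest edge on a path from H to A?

7

Some routes from H to A:
H-D-E-A: max(4, 8, 7) = 8
H-D-G-F-E-A: max(4, 1, 5, 6, 7) = 7
H-D-G-A: max(4, 1, 7) = 7
Smallest bottleneck: 7.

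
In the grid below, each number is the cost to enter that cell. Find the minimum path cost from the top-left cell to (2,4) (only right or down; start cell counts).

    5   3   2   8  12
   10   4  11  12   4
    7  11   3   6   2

32

One optimal route is r0c0 -> r0c1 -> r0c2 -> r1c2 -> r2c2 -> r2c3 -> r2c4.
Its cost is 5 + 3 + 2 + 11 + 3 + 6 + 2 = 32.
(Top row then right column would cost 36.)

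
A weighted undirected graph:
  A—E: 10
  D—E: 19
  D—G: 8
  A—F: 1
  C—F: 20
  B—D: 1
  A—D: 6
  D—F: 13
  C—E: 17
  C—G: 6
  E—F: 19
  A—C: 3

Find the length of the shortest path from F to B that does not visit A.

14

Paths from F to B avoiding A:
F-E-C-G-D-B: 19 + 17 + 6 + 8 + 1 = 51
F-E-D-B: 19 + 19 + 1 = 39
F-C-E-D-B: 20 + 17 + 19 + 1 = 57
F-D-B: 13 + 1 = 14
F-C-G-D-B: 20 + 6 + 8 + 1 = 35
The minimum is 14.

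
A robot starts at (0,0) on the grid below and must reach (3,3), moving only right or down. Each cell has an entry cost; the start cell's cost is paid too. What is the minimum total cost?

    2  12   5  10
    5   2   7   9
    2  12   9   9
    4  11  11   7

One optimal route is (0,0)→(1,0)→(1,1)→(1,2)→(1,3)→(2,3)→(3,3).
Its cost is 2 + 5 + 2 + 7 + 9 + 9 + 7 = 41.

41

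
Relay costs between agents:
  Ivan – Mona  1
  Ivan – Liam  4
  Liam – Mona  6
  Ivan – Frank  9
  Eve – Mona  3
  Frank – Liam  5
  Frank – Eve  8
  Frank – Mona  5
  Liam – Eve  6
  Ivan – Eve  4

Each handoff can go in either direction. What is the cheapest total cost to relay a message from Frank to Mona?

5

Comparing a few candidate routes:
Frank-Eve-Mona: 8 + 3 = 11
Frank-Mona: 5
Frank-Ivan-Mona: 9 + 1 = 10
Frank-Liam-Ivan-Mona: 5 + 4 + 1 = 10
Best route has total 5.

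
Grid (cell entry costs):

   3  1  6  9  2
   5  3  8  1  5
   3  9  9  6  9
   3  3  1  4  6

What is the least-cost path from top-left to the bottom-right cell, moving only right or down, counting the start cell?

One optimal route is (0,0) → (1,0) → (2,0) → (3,0) → (3,1) → (3,2) → (3,3) → (3,4).
Its cost is 3 + 5 + 3 + 3 + 3 + 1 + 4 + 6 = 28.
For comparison, the top-then-right route costs 41.

28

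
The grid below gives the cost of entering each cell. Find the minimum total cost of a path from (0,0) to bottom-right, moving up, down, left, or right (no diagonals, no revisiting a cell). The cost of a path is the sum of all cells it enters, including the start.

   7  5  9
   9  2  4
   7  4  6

24

Cheapest: r0c0 → r0c1 → r1c1 → r1c2 → r2c2
  7 + 5 + 2 + 4 + 6 = 24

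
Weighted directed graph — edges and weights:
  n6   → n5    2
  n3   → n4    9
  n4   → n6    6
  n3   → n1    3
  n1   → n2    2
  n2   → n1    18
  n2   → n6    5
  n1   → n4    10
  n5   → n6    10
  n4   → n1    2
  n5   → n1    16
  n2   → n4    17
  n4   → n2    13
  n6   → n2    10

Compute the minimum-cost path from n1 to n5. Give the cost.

9

Routes from n1 to n5:
n1 -> n2 -> n6 -> n5: 2 + 5 + 2 = 9
n1 -> n2 -> n4 -> n6 -> n5: 2 + 17 + 6 + 2 = 27
n1 -> n4 -> n2 -> n6 -> n5: 10 + 13 + 5 + 2 = 30
n1 -> n4 -> n6 -> n5: 10 + 6 + 2 = 18
Shortest: 9.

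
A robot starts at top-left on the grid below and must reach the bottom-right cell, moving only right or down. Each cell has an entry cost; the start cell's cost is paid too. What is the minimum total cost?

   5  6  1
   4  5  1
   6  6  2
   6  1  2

17

Take [0,0] -> [0,1] -> [0,2] -> [1,2] -> [2,2] -> [3,2] for a total of 5 + 6 + 1 + 1 + 2 + 2 = 17.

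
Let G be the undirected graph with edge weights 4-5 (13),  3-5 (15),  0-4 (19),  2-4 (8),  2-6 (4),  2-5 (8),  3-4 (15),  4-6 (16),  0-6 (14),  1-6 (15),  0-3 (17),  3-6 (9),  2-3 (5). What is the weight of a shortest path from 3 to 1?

24

Comparing a few candidate routes:
3 - 4 - 2 - 6 - 1: 15 + 8 + 4 + 15 = 42
3 - 2 - 6 - 1: 5 + 4 + 15 = 24
3 - 6 - 1: 9 + 15 = 24
3 - 5 - 2 - 6 - 1: 15 + 8 + 4 + 15 = 42
3 - 2 - 4 - 6 - 1: 5 + 8 + 16 + 15 = 44
3 - 0 - 6 - 1: 17 + 14 + 15 = 46
The minimum is 24.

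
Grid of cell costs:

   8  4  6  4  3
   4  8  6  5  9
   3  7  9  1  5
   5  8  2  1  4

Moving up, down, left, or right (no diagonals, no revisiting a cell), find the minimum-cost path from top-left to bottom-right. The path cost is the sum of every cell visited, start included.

33

Cheapest: [0,0]→[0,1]→[0,2]→[0,3]→[1,3]→[2,3]→[3,3]→[3,4]
  8 + 4 + 6 + 4 + 5 + 1 + 1 + 4 = 33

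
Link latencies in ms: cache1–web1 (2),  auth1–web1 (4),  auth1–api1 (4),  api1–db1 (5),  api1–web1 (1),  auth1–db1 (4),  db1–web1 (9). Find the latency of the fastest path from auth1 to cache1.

A few of the auth1→cache1 routes:
auth1 → web1 → cache1: 4 + 2 = 6
auth1 → api1 → web1 → cache1: 4 + 1 + 2 = 7
auth1 → db1 → api1 → web1 → cache1: 4 + 5 + 1 + 2 = 12
Shortest: 6 ms.

6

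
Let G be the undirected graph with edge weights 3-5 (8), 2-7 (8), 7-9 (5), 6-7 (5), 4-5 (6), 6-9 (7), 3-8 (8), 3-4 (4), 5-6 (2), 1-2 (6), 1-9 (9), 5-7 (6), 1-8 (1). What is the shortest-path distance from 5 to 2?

14

A few of the 5→2 routes:
5 -> 7 -> 2: 6 + 8 = 14
5 -> 6 -> 9 -> 7 -> 2: 2 + 7 + 5 + 8 = 22
5 -> 3 -> 8 -> 1 -> 2: 8 + 8 + 1 + 6 = 23
5 -> 6 -> 7 -> 2: 2 + 5 + 8 = 15
The minimum is 14.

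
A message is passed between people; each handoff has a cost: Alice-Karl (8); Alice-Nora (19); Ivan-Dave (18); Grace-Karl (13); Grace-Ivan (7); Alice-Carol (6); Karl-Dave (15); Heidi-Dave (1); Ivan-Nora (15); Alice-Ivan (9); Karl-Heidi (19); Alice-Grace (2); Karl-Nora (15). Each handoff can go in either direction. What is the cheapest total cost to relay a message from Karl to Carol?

14

Checking several routes:
Karl-Nora-Ivan-Alice-Carol: 15 + 15 + 9 + 6 = 45
Karl-Grace-Alice-Carol: 13 + 2 + 6 = 21
Karl-Grace-Ivan-Alice-Carol: 13 + 7 + 9 + 6 = 35
Karl-Nora-Alice-Carol: 15 + 19 + 6 = 40
Karl-Alice-Carol: 8 + 6 = 14
Best route has total 14.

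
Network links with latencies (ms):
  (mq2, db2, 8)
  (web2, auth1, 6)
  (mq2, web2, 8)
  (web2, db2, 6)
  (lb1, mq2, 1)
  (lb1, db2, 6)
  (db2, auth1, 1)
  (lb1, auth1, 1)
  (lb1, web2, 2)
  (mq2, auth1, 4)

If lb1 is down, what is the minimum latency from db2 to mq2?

5

Paths from db2 to mq2 avoiding lb1:
db2-web2-auth1-mq2: 6 + 6 + 4 = 16
db2-auth1-mq2: 1 + 4 = 5
db2-web2-mq2: 6 + 8 = 14
db2-auth1-web2-mq2: 1 + 6 + 8 = 15
db2-mq2: 8
Shortest: 5 ms.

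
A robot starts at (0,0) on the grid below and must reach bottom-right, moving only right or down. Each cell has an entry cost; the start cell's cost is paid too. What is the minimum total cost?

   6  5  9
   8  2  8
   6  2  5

Cheapest: r0c0 → r0c1 → r1c1 → r2c1 → r2c2
  6 + 5 + 2 + 2 + 5 = 20

20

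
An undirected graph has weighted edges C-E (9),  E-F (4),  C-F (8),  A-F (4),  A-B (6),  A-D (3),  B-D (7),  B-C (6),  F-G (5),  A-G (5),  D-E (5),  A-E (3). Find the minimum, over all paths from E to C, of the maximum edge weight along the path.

6

A few of the E→C routes:
E -> A -> B -> C: max(3, 6, 6) = 6
E -> A -> D -> B -> C: max(3, 3, 7, 6) = 7
E -> F -> G -> A -> B -> C: max(4, 5, 5, 6, 6) = 6
E -> D -> A -> B -> C: max(5, 3, 6, 6) = 6
E -> F -> A -> B -> C: max(4, 4, 6, 6) = 6
The minimum achievable maximum is 6.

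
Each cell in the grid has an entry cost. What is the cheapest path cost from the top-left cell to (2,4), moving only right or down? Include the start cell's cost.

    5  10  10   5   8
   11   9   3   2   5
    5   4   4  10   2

Take r0c0 -> r0c1 -> r1c1 -> r1c2 -> r1c3 -> r1c4 -> r2c4 for a total of 5 + 10 + 9 + 3 + 2 + 5 + 2 = 36.

36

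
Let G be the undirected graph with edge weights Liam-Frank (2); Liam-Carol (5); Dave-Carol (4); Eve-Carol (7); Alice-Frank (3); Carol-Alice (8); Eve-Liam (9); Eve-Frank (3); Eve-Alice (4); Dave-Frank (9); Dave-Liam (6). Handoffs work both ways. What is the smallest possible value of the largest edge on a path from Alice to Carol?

Some routes from Alice to Carol:
Alice - Eve - Frank - Liam - Carol: max(4, 3, 2, 5) = 5
Alice - Frank - Liam - Dave - Carol: max(3, 2, 6, 4) = 6
Alice - Frank - Liam - Carol: max(3, 2, 5) = 5
Alice - Eve - Frank - Liam - Dave - Carol: max(4, 3, 2, 6, 4) = 6
The minimum achievable maximum is 5.

5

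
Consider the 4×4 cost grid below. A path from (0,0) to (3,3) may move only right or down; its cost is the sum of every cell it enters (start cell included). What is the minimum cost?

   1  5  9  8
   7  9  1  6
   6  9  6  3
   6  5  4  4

29

Best path: [0,0] [0,1] [0,2] [1,2] [1,3] [2,3] [3,3]
Cost: 1 + 5 + 9 + 1 + 6 + 3 + 4 = 29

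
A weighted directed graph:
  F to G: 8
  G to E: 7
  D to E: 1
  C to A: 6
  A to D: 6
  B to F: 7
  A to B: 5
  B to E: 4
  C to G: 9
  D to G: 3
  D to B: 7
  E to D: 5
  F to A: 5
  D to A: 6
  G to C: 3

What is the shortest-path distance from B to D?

9

Candidate routes:
B-E-D: 4 + 5 = 9
B-F-A-D: 7 + 5 + 6 = 18
B-F-G-E-D: 7 + 8 + 7 + 5 = 27
B-F-G-C-A-D: 7 + 8 + 3 + 6 + 6 = 30
Shortest: 9.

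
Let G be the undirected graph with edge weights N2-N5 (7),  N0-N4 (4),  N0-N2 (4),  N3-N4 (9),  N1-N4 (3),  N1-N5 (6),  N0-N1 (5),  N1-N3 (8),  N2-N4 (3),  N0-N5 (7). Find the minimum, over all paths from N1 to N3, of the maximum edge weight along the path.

8

Checking several routes:
N1→N3: max(8) = 8
N1→N5→N2→N4→N3: max(6, 7, 3, 9) = 9
N1→N5→N2→N0→N4→N3: max(6, 7, 4, 4, 9) = 9
The minimum achievable maximum is 8.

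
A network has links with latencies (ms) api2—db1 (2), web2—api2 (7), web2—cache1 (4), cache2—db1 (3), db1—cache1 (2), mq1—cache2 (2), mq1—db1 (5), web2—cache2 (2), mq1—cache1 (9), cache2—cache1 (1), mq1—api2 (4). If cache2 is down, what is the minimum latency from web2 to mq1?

11

Checking several routes:
web2→cache1→db1→api2→mq1: 4 + 2 + 2 + 4 = 12
web2→cache1→mq1: 4 + 9 = 13
web2→api2→mq1: 7 + 4 = 11
web2→api2→db1→mq1: 7 + 2 + 5 = 14
web2→cache1→db1→mq1: 4 + 2 + 5 = 11
Best route has total 11 ms.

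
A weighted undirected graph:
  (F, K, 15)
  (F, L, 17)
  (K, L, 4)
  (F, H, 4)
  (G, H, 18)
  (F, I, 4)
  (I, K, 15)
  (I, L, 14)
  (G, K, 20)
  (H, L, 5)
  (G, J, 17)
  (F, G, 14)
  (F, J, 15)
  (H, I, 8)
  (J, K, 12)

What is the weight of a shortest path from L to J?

Comparing a few candidate routes:
L-K-J: 4 + 12 = 16
L-H-F-J: 5 + 4 + 15 = 24
L-H-I-F-J: 5 + 8 + 4 + 15 = 32
L-F-J: 17 + 15 = 32
The minimum is 16.

16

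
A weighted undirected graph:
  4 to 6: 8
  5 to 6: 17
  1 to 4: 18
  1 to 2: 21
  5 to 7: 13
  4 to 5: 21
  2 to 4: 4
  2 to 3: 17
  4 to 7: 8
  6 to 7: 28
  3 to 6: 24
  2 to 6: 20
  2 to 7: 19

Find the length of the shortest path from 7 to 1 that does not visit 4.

40

Routes from 7 to 1 avoiding 4:
7→5→6→3→2→1: 13 + 17 + 24 + 17 + 21 = 92
7→2→1: 19 + 21 = 40
7→5→6→2→1: 13 + 17 + 20 + 21 = 71
7→6→2→1: 28 + 20 + 21 = 69
7→6→3→2→1: 28 + 24 + 17 + 21 = 90
Best route has total 40.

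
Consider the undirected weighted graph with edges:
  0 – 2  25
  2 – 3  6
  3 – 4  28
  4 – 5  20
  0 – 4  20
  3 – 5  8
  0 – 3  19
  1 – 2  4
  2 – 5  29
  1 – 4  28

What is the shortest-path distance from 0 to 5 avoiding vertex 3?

Candidate routes:
0 -> 4 -> 5: 20 + 20 = 40
0 -> 4 -> 1 -> 2 -> 5: 20 + 28 + 4 + 29 = 81
0 -> 2 -> 5: 25 + 29 = 54
0 -> 2 -> 1 -> 4 -> 5: 25 + 4 + 28 + 20 = 77
The minimum is 40.

40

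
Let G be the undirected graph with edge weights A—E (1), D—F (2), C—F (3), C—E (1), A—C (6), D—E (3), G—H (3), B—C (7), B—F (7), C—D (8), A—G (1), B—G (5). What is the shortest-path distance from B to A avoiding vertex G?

9

A few of the B→A routes:
B -> C -> A: 7 + 6 = 13
B -> C -> E -> A: 7 + 1 + 1 = 9
B -> F -> C -> E -> A: 7 + 3 + 1 + 1 = 12
Shortest: 9.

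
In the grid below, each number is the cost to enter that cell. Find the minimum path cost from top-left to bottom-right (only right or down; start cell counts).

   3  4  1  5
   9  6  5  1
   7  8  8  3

17

Path [0,0] [0,1] [0,2] [0,3] [1,3] [2,3]: 3 + 4 + 1 + 5 + 1 + 3 = 17.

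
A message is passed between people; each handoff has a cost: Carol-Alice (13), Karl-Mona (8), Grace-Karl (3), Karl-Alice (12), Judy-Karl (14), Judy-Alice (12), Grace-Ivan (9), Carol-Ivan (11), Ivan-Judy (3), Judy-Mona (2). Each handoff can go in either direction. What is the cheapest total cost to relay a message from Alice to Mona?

14

Comparing a few candidate routes:
Alice-Judy-Mona: 12 + 2 = 14
Alice-Karl-Judy-Mona: 12 + 14 + 2 = 28
Alice-Karl-Mona: 12 + 8 = 20
Alice-Carol-Ivan-Judy-Mona: 13 + 11 + 3 + 2 = 29
Alice-Karl-Grace-Ivan-Judy-Mona: 12 + 3 + 9 + 3 + 2 = 29
Shortest: 14.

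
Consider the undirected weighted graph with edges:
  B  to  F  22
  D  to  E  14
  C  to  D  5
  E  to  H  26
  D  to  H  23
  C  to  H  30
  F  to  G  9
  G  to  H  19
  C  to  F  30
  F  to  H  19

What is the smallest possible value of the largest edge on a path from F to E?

A few of the F→E routes:
F→G→H→D→E: max(9, 19, 23, 14) = 23
F→H→E: max(19, 26) = 26
F→G→H→E: max(9, 19, 26) = 26
F→H→D→E: max(19, 23, 14) = 23
F→C→D→H→E: max(30, 5, 23, 26) = 30
Best route has worst link 23.

23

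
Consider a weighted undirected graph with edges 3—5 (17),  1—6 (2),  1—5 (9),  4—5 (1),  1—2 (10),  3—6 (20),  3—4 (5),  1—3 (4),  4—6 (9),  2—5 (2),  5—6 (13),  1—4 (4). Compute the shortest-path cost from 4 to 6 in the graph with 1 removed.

9

Checking several routes:
4 -> 3 -> 6: 5 + 20 = 25
4 -> 5 -> 6: 1 + 13 = 14
4 -> 6: 9
Shortest: 9.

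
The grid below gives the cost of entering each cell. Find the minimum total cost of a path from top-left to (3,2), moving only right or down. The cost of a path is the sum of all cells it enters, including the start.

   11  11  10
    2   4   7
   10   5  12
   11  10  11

Take r0c0 -> r1c0 -> r1c1 -> r2c1 -> r3c1 -> r3c2 for a total of 11 + 2 + 4 + 5 + 10 + 11 = 43.

43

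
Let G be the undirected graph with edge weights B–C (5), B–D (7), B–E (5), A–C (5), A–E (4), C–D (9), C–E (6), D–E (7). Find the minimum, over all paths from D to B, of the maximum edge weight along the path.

Checking several routes:
D -> E -> C -> B: max(7, 6, 5) = 7
D -> E -> B: max(7, 5) = 7
D -> E -> A -> C -> B: max(7, 4, 5, 5) = 7
The minimum achievable maximum is 7.

7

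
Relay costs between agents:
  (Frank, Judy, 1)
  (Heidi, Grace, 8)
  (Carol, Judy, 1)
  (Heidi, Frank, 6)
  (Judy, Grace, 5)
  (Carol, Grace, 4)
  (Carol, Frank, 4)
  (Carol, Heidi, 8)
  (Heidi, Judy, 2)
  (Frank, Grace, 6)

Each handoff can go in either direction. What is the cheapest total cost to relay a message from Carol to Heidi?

3

Comparing a few candidate routes:
Carol→Heidi: 8
Carol→Judy→Frank→Heidi: 1 + 1 + 6 = 8
Carol→Judy→Heidi: 1 + 2 = 3
Carol→Frank→Judy→Heidi: 4 + 1 + 2 = 7
Carol→Frank→Heidi: 4 + 6 = 10
Best route has total 3.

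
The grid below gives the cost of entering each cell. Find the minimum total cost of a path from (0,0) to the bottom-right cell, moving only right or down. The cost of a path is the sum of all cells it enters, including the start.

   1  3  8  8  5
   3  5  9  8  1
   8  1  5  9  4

28

Take [0,0] → [0,1] → [1,1] → [2,1] → [2,2] → [2,3] → [2,4] for a total of 1 + 3 + 5 + 1 + 5 + 9 + 4 = 28.
(Top row then right column would cost 30.)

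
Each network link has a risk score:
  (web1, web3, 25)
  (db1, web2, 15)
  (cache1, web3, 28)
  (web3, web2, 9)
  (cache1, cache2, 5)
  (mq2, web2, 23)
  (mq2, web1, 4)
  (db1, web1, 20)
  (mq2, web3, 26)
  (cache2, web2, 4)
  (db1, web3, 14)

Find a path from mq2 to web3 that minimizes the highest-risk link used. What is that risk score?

20

Checking several routes:
mq2-web1-db1-web3: max(4, 20, 14) = 20
mq2-web1-db1-web2-web3: max(4, 20, 15, 9) = 20
mq2-web2-db1-web3: max(23, 15, 14) = 23
Smallest bottleneck: 20.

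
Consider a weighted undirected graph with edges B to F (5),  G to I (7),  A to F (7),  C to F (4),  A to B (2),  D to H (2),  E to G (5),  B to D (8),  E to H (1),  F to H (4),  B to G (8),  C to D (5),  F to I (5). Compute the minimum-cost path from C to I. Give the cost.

9

Checking several routes:
C → F → I: 4 + 5 = 9
C → F → H → E → G → I: 4 + 4 + 1 + 5 + 7 = 21
C → D → B → F → I: 5 + 8 + 5 + 5 = 23
C → D → H → E → G → I: 5 + 2 + 1 + 5 + 7 = 20
C → D → H → F → I: 5 + 2 + 4 + 5 = 16
The minimum is 9.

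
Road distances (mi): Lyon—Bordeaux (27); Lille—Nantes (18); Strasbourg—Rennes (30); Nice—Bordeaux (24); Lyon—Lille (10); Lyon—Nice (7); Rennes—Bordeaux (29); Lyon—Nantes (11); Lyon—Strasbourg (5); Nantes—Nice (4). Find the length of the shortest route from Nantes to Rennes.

Checking several routes:
Nantes→Nice→Lyon→Strasbourg→Rennes: 4 + 7 + 5 + 30 = 46
Nantes→Nice→Bordeaux→Rennes: 4 + 24 + 29 = 57
Nantes→Nice→Lyon→Bordeaux→Rennes: 4 + 7 + 27 + 29 = 67
Nantes→Lyon→Strasbourg→Rennes: 11 + 5 + 30 = 46
Nantes→Lille→Lyon→Strasbourg→Rennes: 18 + 10 + 5 + 30 = 63
Best route has total 46 mi.

46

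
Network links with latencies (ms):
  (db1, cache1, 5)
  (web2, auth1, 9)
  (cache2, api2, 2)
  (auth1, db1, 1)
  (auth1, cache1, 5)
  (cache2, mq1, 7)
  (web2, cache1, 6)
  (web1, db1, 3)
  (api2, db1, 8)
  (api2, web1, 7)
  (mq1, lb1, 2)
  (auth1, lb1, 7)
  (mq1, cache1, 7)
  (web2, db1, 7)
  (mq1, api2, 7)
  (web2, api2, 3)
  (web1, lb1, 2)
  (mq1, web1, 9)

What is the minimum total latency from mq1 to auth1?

Some routes from mq1 to auth1:
mq1-cache1-auth1: 7 + 5 = 12
mq1-cache1-db1-auth1: 7 + 5 + 1 = 13
mq1-lb1-auth1: 2 + 7 = 9
mq1-lb1-web1-db1-auth1: 2 + 2 + 3 + 1 = 8
Best route has total 8 ms.

8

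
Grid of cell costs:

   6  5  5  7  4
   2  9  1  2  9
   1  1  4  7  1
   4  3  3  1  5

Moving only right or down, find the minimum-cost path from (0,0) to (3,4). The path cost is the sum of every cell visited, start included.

22

Cheapest: r0c0 -> r1c0 -> r2c0 -> r2c1 -> r3c1 -> r3c2 -> r3c3 -> r3c4
  6 + 2 + 1 + 1 + 3 + 3 + 1 + 5 = 22
For comparison, the top-then-right route costs 42.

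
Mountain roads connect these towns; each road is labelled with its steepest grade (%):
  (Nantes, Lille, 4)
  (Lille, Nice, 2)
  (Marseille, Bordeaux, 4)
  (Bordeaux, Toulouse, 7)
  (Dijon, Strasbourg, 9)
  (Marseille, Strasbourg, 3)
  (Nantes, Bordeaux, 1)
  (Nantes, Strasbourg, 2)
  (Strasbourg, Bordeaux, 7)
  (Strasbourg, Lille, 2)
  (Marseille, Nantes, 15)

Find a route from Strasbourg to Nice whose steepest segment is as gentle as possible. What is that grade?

Candidate routes:
Strasbourg - Nantes - Lille - Nice: max(2, 4, 2) = 4
Strasbourg - Bordeaux - Marseille - Nantes - Lille - Nice: max(7, 4, 15, 4, 2) = 15
Strasbourg - Marseille - Bordeaux - Nantes - Lille - Nice: max(3, 4, 1, 4, 2) = 4
Strasbourg - Marseille - Nantes - Lille - Nice: max(3, 15, 4, 2) = 15
Strasbourg - Bordeaux - Nantes - Lille - Nice: max(7, 1, 4, 2) = 7
Strasbourg - Lille - Nice: max(2, 2) = 2
Best route has worst link 2%.

2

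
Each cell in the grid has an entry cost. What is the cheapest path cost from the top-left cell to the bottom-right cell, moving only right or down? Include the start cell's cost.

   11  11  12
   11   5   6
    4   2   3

31

Cheapest: (0,0) -> (1,0) -> (2,0) -> (2,1) -> (2,2)
  11 + 11 + 4 + 2 + 3 = 31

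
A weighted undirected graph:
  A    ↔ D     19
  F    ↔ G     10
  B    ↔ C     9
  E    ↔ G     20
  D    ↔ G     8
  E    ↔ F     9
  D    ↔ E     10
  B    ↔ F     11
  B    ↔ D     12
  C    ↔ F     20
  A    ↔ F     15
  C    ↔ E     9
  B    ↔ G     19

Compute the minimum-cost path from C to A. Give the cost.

33

Some routes from C to A:
C → E → D → A: 9 + 10 + 19 = 38
C → F → A: 20 + 15 = 35
C → E → D → G → F → A: 9 + 10 + 8 + 10 + 15 = 52
C → B → D → A: 9 + 12 + 19 = 40
C → B → F → A: 9 + 11 + 15 = 35
C → E → F → A: 9 + 9 + 15 = 33
Shortest: 33.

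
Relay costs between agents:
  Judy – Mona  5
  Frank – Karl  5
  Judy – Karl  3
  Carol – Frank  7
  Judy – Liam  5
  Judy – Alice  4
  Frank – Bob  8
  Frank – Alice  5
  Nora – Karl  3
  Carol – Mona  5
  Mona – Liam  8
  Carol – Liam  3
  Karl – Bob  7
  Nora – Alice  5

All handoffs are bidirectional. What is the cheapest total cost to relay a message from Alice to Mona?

Comparing a few candidate routes:
Alice - Judy - Mona: 4 + 5 = 9
Alice - Judy - Liam - Mona: 4 + 5 + 8 = 17
Alice - Judy - Liam - Carol - Mona: 4 + 5 + 3 + 5 = 17
Alice - Nora - Karl - Judy - Mona: 5 + 3 + 3 + 5 = 16
Best route has total 9.

9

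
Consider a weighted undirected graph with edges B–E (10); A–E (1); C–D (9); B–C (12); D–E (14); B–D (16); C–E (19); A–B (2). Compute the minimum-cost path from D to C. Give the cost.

9

A few of the D→C routes:
D → E → B → C: 14 + 10 + 12 = 36
D → E → A → B → C: 14 + 1 + 2 + 12 = 29
D → B → C: 16 + 12 = 28
D → E → C: 14 + 19 = 33
D → C: 9
Best route has total 9.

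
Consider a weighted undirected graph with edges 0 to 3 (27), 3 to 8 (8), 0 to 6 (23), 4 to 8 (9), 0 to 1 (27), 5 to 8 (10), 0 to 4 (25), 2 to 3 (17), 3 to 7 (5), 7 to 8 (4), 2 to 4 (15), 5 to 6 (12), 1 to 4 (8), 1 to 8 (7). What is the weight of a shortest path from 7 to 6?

Some routes from 7 to 6:
7 -> 3 -> 0 -> 6: 5 + 27 + 23 = 55
7 -> 8 -> 5 -> 6: 4 + 10 + 12 = 26
7 -> 3 -> 8 -> 5 -> 6: 5 + 8 + 10 + 12 = 35
Shortest: 26.

26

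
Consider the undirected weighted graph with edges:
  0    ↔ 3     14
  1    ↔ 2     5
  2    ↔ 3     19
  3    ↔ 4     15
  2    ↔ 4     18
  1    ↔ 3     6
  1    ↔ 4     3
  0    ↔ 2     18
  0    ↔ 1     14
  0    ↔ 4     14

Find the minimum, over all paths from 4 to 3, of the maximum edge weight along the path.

A few of the 4→3 routes:
4 - 3: max(15) = 15
4 - 0 - 1 - 3: max(14, 14, 6) = 14
4 - 0 - 3: max(14, 14) = 14
4 - 1 - 0 - 3: max(3, 14, 14) = 14
4 - 1 - 3: max(3, 6) = 6
Best route has worst link 6.

6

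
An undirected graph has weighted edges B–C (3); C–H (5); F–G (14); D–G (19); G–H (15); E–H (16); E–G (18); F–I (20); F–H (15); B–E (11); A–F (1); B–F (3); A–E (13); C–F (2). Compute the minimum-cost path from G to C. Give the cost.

16

A few of the G→C routes:
G - H - C: 15 + 5 = 20
G - F - B - C: 14 + 3 + 3 = 20
G - E - B - C: 18 + 11 + 3 = 32
G - F - C: 14 + 2 = 16
The minimum is 16.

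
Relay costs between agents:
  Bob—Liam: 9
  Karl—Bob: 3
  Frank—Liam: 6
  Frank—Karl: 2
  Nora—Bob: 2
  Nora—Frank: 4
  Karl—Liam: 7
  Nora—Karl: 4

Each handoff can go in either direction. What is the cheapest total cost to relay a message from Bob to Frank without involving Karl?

6

Paths from Bob to Frank avoiding Karl:
Bob → Liam → Frank: 9 + 6 = 15
Bob → Nora → Frank: 2 + 4 = 6
The minimum is 6.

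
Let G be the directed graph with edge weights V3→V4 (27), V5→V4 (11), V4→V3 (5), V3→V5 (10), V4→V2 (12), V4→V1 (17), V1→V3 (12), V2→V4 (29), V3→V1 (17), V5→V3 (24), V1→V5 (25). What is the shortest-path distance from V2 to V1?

46

Candidate routes:
V2 -> V4 -> V3 -> V1: 29 + 5 + 17 = 51
V2 -> V4 -> V1: 29 + 17 = 46
The minimum is 46.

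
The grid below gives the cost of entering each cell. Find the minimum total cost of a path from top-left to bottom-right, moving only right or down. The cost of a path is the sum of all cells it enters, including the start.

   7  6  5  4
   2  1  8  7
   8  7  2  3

Best path: [0,0] [1,0] [1,1] [2,1] [2,2] [2,3]
Cost: 7 + 2 + 1 + 7 + 2 + 3 = 22
(Top row then right column would cost 32.)

22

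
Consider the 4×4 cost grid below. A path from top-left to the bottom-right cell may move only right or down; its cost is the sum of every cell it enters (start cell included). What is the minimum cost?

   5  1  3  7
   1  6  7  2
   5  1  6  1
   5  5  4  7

One optimal route is r0c0 -> r0c1 -> r0c2 -> r0c3 -> r1c3 -> r2c3 -> r3c3.
Its cost is 5 + 1 + 3 + 7 + 2 + 1 + 7 = 26.

26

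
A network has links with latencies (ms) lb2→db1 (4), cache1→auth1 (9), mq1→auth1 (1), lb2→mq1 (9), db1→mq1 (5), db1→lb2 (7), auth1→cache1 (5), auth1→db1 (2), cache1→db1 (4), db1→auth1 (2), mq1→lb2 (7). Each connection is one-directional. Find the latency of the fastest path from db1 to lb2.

7

Routes from db1 to lb2:
db1→lb2: 7
db1→mq1→lb2: 5 + 7 = 12
Best route has total 7 ms.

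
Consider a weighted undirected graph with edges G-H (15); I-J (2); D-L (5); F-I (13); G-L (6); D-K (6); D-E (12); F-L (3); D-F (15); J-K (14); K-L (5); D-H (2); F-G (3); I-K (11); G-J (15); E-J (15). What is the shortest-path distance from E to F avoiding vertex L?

27

Comparing a few candidate routes:
E→J→G→F: 15 + 15 + 3 = 33
E→D→H→G→F: 12 + 2 + 15 + 3 = 32
E→J→I→F: 15 + 2 + 13 = 30
E→D→F: 12 + 15 = 27
The minimum is 27.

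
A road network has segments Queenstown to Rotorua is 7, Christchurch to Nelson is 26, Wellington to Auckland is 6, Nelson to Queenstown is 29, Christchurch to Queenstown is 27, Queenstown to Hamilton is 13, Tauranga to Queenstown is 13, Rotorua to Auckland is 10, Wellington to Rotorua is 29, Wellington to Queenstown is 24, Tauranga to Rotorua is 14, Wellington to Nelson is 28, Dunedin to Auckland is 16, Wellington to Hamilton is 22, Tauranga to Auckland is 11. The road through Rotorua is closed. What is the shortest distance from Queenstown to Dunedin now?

Routes from Queenstown to Dunedin avoiding Rotorua:
Queenstown → Nelson → Wellington → Auckland → Dunedin: 29 + 28 + 6 + 16 = 79
Queenstown → Hamilton → Wellington → Auckland → Dunedin: 13 + 22 + 6 + 16 = 57
Queenstown → Christchurch → Nelson → Wellington → Auckland → Dunedin: 27 + 26 + 28 + 6 + 16 = 103
Queenstown → Tauranga → Auckland → Dunedin: 13 + 11 + 16 = 40
Queenstown → Wellington → Auckland → Dunedin: 24 + 6 + 16 = 46
Best route has total 40.

40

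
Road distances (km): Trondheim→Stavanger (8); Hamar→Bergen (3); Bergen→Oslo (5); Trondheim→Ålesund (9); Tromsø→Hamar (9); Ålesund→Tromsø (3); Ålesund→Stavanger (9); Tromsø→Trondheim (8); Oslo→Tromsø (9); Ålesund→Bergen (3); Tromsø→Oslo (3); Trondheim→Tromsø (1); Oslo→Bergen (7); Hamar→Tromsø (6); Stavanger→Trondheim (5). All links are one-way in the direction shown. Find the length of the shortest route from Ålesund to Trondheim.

11

Candidate routes:
Ålesund -> Bergen -> Oslo -> Tromsø -> Trondheim: 3 + 5 + 9 + 8 = 25
Ålesund -> Tromsø -> Trondheim: 3 + 8 = 11
Ålesund -> Stavanger -> Trondheim: 9 + 5 = 14
Best route has total 11 km.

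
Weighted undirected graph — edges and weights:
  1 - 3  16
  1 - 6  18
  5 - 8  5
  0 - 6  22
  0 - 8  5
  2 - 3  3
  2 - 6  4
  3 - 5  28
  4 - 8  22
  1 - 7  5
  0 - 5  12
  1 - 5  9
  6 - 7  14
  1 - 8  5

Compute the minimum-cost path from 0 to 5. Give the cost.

A few of the 0→5 routes:
0 → 6 → 1 → 5: 22 + 18 + 9 = 49
0 → 6 → 7 → 1 → 5: 22 + 14 + 5 + 9 = 50
0 → 5: 12
0 → 8 → 5: 5 + 5 = 10
0 → 8 → 1 → 5: 5 + 5 + 9 = 19
Shortest: 10.

10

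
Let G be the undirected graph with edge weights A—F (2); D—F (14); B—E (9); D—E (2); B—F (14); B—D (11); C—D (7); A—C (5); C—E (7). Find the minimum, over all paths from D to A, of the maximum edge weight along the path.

7

Comparing a few candidate routes:
D-C-A: max(7, 5) = 7
D-B-E-C-A: max(11, 9, 7, 5) = 11
D-E-C-A: max(2, 7, 5) = 7
Smallest bottleneck: 7.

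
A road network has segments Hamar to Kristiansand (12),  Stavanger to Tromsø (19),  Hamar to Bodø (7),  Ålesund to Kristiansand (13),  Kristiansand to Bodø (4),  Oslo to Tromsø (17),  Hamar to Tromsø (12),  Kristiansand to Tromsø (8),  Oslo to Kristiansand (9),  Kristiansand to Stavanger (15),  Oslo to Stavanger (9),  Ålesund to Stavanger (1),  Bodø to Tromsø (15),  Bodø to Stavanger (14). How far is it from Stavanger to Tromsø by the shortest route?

19

A few of the Stavanger→Tromsø routes:
Stavanger→Bodø→Kristiansand→Tromsø: 14 + 4 + 8 = 26
Stavanger→Kristiansand→Tromsø: 15 + 8 = 23
Stavanger→Ålesund→Kristiansand→Tromsø: 1 + 13 + 8 = 22
Stavanger→Tromsø: 19
Stavanger→Oslo→Tromsø: 9 + 17 = 26
Stavanger→Oslo→Kristiansand→Tromsø: 9 + 9 + 8 = 26
The minimum is 19 km.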